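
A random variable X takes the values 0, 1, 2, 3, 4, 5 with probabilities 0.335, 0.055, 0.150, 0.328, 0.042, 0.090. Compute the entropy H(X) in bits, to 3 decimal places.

H = −Σ pᵢ log₂ pᵢ.
−0.335·log₂(0.335) = 0.5286
−0.055·log₂(0.055) = 0.2301
−0.150·log₂(0.150) = 0.4105
−0.328·log₂(0.328) = 0.5275
−0.042·log₂(0.042) = 0.1921
−0.090·log₂(0.090) = 0.3127
Sum ≈ 2.2015 → 2.201 bits.

2.201 bits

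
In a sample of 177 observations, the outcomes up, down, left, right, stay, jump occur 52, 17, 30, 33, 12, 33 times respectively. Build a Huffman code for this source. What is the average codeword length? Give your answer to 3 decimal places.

Probabilities are the counts divided by 177.
Repeatedly combine the two least-probable nodes; the expected code length is the sum of the merged weights.
merge 4/59 + 17/177 → 29/177
merge 29/177 + 10/59 → 1/3
merge 11/59 + 11/59 → 22/59
merge 52/177 + 1/3 → 37/59
merge 22/59 + 37/59 → 1
L = 29/177 + 1/3 + 22/59 + 37/59 + 1 = 442/177 ≈ 2.497 bits/symbol.

2.497 bits/symbol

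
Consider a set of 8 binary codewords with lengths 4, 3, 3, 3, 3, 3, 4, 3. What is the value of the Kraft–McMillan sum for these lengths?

0.875

With common denominator 2^4 = 16: Σ 2^(−ℓᵢ) = 1/16 + 2/16 + 2/16 + 2/16 + 2/16 + 2/16 + 1/16 + 2/16 = 14/16 = 0.875.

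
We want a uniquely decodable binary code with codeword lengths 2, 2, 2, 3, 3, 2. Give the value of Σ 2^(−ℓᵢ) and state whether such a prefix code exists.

With common denominator 2^3 = 8: Σ 2^(−ℓᵢ) = 2/8 + 2/8 + 2/8 + 1/8 + 1/8 + 2/8 = 10/8 = 1.25.
Kraft's inequality requires Σ ≤ 1; here Σ = 1.25 > 1, so no such prefix code exists.

1.25; no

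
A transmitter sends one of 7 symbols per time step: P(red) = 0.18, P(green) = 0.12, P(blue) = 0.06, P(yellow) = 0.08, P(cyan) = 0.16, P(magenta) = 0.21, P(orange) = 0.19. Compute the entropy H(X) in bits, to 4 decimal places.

2.6985 bits

H = −Σ pᵢ log₂ pᵢ.
−0.18·log₂(0.18) = 0.4453
−0.12·log₂(0.12) = 0.3671
−0.06·log₂(0.06) = 0.2435
−0.08·log₂(0.08) = 0.2915
−0.16·log₂(0.16) = 0.4230
−0.21·log₂(0.21) = 0.4728
−0.19·log₂(0.19) = 0.4552
Sum ≈ 2.6985 → 2.6985 bits.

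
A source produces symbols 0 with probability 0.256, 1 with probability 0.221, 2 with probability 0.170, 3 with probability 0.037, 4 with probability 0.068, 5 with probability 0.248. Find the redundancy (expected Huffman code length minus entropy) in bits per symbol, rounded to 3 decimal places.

Entropy H = −Σ p log₂ p ≈ 2.3577 bits.
Huffman merges: 37/1000+17/250→21/200; 21/200+17/100→11/40; 221/1000+31/125→469/1000; 32/125+11/40→531/1000; 469/1000+531/1000→1. L = 119/50 ≈ 2.3800.
L − H = 2.3800 − 2.3577 = 0.022 bits.

0.022 bits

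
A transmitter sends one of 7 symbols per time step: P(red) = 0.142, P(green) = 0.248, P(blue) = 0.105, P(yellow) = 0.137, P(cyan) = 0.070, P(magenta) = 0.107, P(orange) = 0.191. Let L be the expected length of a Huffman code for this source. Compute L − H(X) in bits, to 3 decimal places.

Entropy H = −Σ p log₂ p ≈ 2.7028 bits.
Huffman merges: 7/100+21/200→7/40; 107/1000+137/1000→61/250; 71/500+7/40→317/1000; 191/1000+61/250→87/200; 31/125+317/1000→113/200; 87/200+113/200→1. L = 342/125 ≈ 2.7360.
L − H = 2.7360 − 2.7028 = 0.033 bits.

0.033 bits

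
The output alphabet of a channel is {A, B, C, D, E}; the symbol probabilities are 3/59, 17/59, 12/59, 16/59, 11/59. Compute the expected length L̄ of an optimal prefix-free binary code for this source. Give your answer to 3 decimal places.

2.237 bits/symbol

Repeatedly combine the two least-probable nodes; the expected code length is the sum of the merged weights.
merge 3/59 + 11/59 → 14/59
merge 12/59 + 14/59 → 26/59
merge 16/59 + 17/59 → 33/59
merge 26/59 + 33/59 → 1
L = 14/59 + 26/59 + 33/59 + 1 = 132/59 ≈ 2.237 bits/symbol.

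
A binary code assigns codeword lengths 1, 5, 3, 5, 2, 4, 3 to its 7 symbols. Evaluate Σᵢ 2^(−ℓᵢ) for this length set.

1.125

With common denominator 2^5 = 32: Σ 2^(−ℓᵢ) = 16/32 + 1/32 + 4/32 + 1/32 + 8/32 + 2/32 + 4/32 = 36/32 = 1.125.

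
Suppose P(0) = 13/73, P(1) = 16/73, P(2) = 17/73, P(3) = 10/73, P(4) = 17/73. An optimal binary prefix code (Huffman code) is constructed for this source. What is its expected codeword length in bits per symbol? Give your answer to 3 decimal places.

Repeatedly combine the two least-probable nodes; the expected code length is the sum of the merged weights.
merge 10/73 + 13/73 → 23/73
merge 16/73 + 17/73 → 33/73
merge 17/73 + 23/73 → 40/73
merge 33/73 + 40/73 → 1
L = 23/73 + 33/73 + 40/73 + 1 = 169/73 ≈ 2.315 bits/symbol.

2.315 bits/symbol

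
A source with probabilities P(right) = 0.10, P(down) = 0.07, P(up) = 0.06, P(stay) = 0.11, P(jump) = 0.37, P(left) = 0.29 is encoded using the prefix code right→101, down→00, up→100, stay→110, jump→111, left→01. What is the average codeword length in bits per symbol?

L̄ = Σ pᵢ·ℓᵢ = 0.10·3 + 0.07·2 + 0.06·3 + 0.11·3 + 0.37·3 + 0.29·2 = 2.64 bits/symbol.

2.64 bits/symbol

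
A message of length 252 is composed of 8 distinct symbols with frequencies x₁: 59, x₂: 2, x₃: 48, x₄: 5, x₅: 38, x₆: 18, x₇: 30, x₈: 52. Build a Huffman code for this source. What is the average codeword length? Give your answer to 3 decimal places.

Probabilities are the counts divided by 252.
Repeatedly combine the two least-probable nodes; the expected code length is the sum of the merged weights.
merge 1/126 + 5/252 → 1/36
merge 1/36 + 1/14 → 25/252
merge 25/252 + 5/42 → 55/252
merge 19/126 + 4/21 → 43/126
merge 13/63 + 55/252 → 107/252
merge 59/252 + 43/126 → 145/252
merge 107/252 + 145/252 → 1
L = 1/36 + 25/252 + 55/252 + 43/126 + 107/252 + 145/252 + 1 = 677/252 ≈ 2.687 bits/symbol.

2.687 bits/symbol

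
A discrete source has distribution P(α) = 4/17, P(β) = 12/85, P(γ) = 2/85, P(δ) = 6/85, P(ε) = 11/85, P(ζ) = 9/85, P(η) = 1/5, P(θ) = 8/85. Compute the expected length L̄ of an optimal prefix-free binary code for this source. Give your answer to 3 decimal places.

2.847 bits/symbol

Repeatedly combine the two least-probable nodes; the expected code length is the sum of the merged weights.
merge 2/85 + 6/85 → 8/85
merge 8/85 + 8/85 → 16/85
merge 9/85 + 11/85 → 4/17
merge 12/85 + 16/85 → 28/85
merge 1/5 + 4/17 → 37/85
merge 4/17 + 28/85 → 48/85
merge 37/85 + 48/85 → 1
L = 8/85 + 16/85 + 4/17 + 28/85 + 37/85 + 48/85 + 1 = 242/85 ≈ 2.847 bits/symbol.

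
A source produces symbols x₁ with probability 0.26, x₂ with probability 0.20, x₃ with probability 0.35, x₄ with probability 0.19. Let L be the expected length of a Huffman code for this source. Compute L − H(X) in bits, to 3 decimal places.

0.045 bits

Entropy H = −Σ p log₂ p ≈ 1.9550 bits.
Huffman merges: 19/100+1/5→39/100; 13/50+7/20→61/100; 39/100+61/100→1. L = 2 ≈ 2.0000.
L − H = 2.0000 − 1.9550 = 0.045 bits.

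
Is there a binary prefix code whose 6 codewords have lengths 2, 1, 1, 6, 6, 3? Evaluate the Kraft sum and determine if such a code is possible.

1.40625; no

With common denominator 2^6 = 64: Σ 2^(−ℓᵢ) = 16/64 + 32/64 + 32/64 + 1/64 + 1/64 + 8/64 = 90/64 = 1.40625.
Kraft's inequality requires Σ ≤ 1; here Σ = 1.40625 > 1, so no such prefix code exists.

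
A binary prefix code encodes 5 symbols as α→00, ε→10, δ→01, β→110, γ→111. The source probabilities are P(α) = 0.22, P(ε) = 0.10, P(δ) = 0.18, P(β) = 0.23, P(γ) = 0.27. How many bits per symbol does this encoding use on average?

2.5 bits/symbol

L̄ = Σ pᵢ·ℓᵢ = 0.22·2 + 0.10·2 + 0.18·2 + 0.23·3 + 0.27·3 = 2.5 bits/symbol.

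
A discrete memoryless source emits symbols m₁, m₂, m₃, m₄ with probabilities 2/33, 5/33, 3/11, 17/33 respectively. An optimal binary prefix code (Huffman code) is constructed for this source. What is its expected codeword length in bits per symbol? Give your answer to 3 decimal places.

1.697 bits/symbol

Repeatedly combine the two least-probable nodes; the expected code length is the sum of the merged weights.
merge 2/33 + 5/33 → 7/33
merge 7/33 + 3/11 → 16/33
merge 16/33 + 17/33 → 1
L = 7/33 + 16/33 + 1 = 56/33 ≈ 1.697 bits/symbol.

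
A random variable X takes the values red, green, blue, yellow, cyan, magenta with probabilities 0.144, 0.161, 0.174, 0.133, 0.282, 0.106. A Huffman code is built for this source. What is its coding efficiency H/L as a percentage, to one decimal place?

Entropy H = −Σ p log₂ p ≈ 2.5111 bits.
Huffman merges: 53/500+133/1000→239/1000; 18/125+161/1000→61/200; 87/500+239/1000→413/1000; 141/500+61/200→587/1000; 413/1000+587/1000→1. L = 318/125 ≈ 2.5440.
Efficiency = H/L = 2.5111/2.5440 = 98.7%.

98.7%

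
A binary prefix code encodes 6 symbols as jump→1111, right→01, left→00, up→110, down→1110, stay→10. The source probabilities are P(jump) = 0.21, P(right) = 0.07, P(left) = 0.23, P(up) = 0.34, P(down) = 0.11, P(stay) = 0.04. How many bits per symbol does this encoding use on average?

L̄ = Σ pᵢ·ℓᵢ = 0.21·4 + 0.07·2 + 0.23·2 + 0.34·3 + 0.11·4 + 0.04·2 = 2.98 bits/symbol.

2.98 bits/symbol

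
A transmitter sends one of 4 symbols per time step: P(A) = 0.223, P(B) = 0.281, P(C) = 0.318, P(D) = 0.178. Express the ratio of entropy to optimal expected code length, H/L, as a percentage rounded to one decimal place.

Entropy H = −Σ p log₂ p ≈ 1.9662 bits.
Huffman merges: 89/500+223/1000→401/1000; 281/1000+159/500→599/1000; 401/1000+599/1000→1. L = 2 ≈ 2.0000.
Efficiency = H/L = 1.9662/2.0000 = 98.3%.

98.3%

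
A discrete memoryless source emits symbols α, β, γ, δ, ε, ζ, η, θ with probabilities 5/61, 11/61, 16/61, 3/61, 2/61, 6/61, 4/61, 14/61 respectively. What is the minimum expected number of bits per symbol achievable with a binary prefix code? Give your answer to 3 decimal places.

Repeatedly combine the two least-probable nodes; the expected code length is the sum of the merged weights.
merge 2/61 + 3/61 → 5/61
merge 4/61 + 5/61 → 9/61
merge 5/61 + 6/61 → 11/61
merge 9/61 + 11/61 → 20/61
merge 11/61 + 14/61 → 25/61
merge 16/61 + 20/61 → 36/61
merge 25/61 + 36/61 → 1
L = 5/61 + 9/61 + 11/61 + 20/61 + 25/61 + 36/61 + 1 = 167/61 ≈ 2.738 bits/symbol.

2.738 bits/symbol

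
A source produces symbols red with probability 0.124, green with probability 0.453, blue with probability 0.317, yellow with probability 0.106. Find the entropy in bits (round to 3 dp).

1.760 bits

H = −Σ pᵢ log₂ pᵢ.
−0.124·log₂(0.124) = 0.3734
−0.453·log₂(0.453) = 0.5175
−0.317·log₂(0.317) = 0.5254
−0.106·log₂(0.106) = 0.3432
Sum ≈ 1.7596 → 1.760 bits.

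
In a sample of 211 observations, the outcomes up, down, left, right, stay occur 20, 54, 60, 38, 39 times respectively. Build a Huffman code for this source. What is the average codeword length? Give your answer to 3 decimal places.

Probabilities are the counts divided by 211.
Repeatedly combine the two least-probable nodes; the expected code length is the sum of the merged weights.
merge 20/211 + 38/211 → 58/211
merge 39/211 + 54/211 → 93/211
merge 58/211 + 60/211 → 118/211
merge 93/211 + 118/211 → 1
L = 58/211 + 93/211 + 118/211 + 1 = 480/211 ≈ 2.275 bits/symbol.

2.275 bits/symbol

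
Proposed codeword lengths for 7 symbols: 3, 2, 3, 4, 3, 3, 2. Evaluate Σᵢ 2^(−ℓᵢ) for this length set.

1.0625

With common denominator 2^4 = 16: Σ 2^(−ℓᵢ) = 2/16 + 4/16 + 2/16 + 1/16 + 2/16 + 2/16 + 4/16 = 17/16 = 1.0625.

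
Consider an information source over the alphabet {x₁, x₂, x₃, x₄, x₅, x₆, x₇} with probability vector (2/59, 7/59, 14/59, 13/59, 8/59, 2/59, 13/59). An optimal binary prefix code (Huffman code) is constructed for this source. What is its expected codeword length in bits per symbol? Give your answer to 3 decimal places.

2.576 bits/symbol

Repeatedly combine the two least-probable nodes; the expected code length is the sum of the merged weights.
merge 2/59 + 2/59 → 4/59
merge 4/59 + 7/59 → 11/59
merge 8/59 + 11/59 → 19/59
merge 13/59 + 13/59 → 26/59
merge 14/59 + 19/59 → 33/59
merge 26/59 + 33/59 → 1
L = 4/59 + 11/59 + 19/59 + 26/59 + 33/59 + 1 = 152/59 ≈ 2.576 bits/symbol.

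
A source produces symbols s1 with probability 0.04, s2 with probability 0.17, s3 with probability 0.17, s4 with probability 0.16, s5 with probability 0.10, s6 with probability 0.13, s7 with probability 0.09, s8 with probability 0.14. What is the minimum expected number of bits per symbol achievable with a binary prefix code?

Repeatedly combine the two least-probable nodes; the expected code length is the sum of the merged weights.
merge 1/25 + 9/100 → 13/100
merge 1/10 + 13/100 → 23/100
merge 13/100 + 7/50 → 27/100
merge 4/25 + 17/100 → 33/100
merge 17/100 + 23/100 → 2/5
merge 27/100 + 33/100 → 3/5
merge 2/5 + 3/5 → 1
L = 13/100 + 23/100 + 27/100 + 33/100 + 2/5 + 3/5 + 1 = 74/25 = 2.96 bits/symbol.

2.96 bits/symbol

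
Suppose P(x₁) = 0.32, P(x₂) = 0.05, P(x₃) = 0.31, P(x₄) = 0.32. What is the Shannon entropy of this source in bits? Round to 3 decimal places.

1.792 bits

H = −Σ pᵢ log₂ pᵢ.
−0.32·log₂(0.32) = 0.5260
−0.05·log₂(0.05) = 0.2161
−0.31·log₂(0.31) = 0.5238
−0.32·log₂(0.32) = 0.5260
Sum ≈ 1.7920 → 1.792 bits.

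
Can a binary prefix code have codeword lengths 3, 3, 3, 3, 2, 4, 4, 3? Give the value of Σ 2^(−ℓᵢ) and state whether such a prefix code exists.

1; yes

With common denominator 2^4 = 16: Σ 2^(−ℓᵢ) = 2/16 + 2/16 + 2/16 + 2/16 + 4/16 + 1/16 + 1/16 + 2/16 = 16/16 = 1.
Kraft's inequality requires Σ ≤ 1; here Σ = 1 ≤ 1, so such a prefix code exists.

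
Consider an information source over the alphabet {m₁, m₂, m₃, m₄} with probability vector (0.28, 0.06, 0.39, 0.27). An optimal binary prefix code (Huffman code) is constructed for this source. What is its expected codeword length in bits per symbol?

1.94 bits/symbol

Repeatedly combine the two least-probable nodes; the expected code length is the sum of the merged weights.
merge 3/50 + 27/100 → 33/100
merge 7/25 + 33/100 → 61/100
merge 39/100 + 61/100 → 1
L = 33/100 + 61/100 + 1 = 97/50 = 1.94 bits/symbol.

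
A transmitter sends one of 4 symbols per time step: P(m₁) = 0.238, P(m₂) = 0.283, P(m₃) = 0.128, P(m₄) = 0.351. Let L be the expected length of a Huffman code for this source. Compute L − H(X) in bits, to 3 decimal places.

Entropy H = −Σ p log₂ p ≈ 1.9181 bits.
Huffman merges: 16/125+119/500→183/500; 283/1000+351/1000→317/500; 183/500+317/500→1. L = 2 ≈ 2.0000.
L − H = 2.0000 − 1.9181 = 0.082 bits.

0.082 bits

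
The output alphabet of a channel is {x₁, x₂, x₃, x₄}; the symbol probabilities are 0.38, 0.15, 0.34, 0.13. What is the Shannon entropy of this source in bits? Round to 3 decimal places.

1.853 bits

H = −Σ pᵢ log₂ pᵢ.
−0.38·log₂(0.38) = 0.5305
−0.15·log₂(0.15) = 0.4105
−0.34·log₂(0.34) = 0.5292
−0.13·log₂(0.13) = 0.3826
Sum ≈ 1.8528 → 1.853 bits.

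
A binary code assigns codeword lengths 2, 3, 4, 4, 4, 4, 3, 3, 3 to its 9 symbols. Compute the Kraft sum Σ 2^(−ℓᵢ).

1

With common denominator 2^4 = 16: Σ 2^(−ℓᵢ) = 4/16 + 2/16 + 1/16 + 1/16 + 1/16 + 1/16 + 2/16 + 2/16 + 2/16 = 16/16 = 1.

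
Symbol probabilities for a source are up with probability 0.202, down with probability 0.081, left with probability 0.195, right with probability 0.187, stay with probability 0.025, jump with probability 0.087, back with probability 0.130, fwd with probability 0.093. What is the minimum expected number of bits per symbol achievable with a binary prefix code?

2.889 bits/symbol

Repeatedly combine the two least-probable nodes; the expected code length is the sum of the merged weights.
merge 1/40 + 81/1000 → 53/500
merge 87/1000 + 93/1000 → 9/50
merge 53/500 + 13/100 → 59/250
merge 9/50 + 187/1000 → 367/1000
merge 39/200 + 101/500 → 397/1000
merge 59/250 + 367/1000 → 603/1000
merge 397/1000 + 603/1000 → 1
L = 53/500 + 9/50 + 59/250 + 367/1000 + 397/1000 + 603/1000 + 1 = 2889/1000 = 2.889 bits/symbol.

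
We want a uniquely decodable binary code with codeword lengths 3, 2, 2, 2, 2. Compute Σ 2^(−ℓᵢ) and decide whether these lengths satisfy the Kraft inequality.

1.125; no

With common denominator 2^3 = 8: Σ 2^(−ℓᵢ) = 1/8 + 2/8 + 2/8 + 2/8 + 2/8 = 9/8 = 1.125.
Kraft's inequality requires Σ ≤ 1; here Σ = 1.125 > 1, so no such prefix code exists.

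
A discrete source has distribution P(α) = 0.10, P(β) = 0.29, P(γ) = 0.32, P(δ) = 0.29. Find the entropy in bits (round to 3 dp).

1.894 bits

H = −Σ pᵢ log₂ pᵢ.
−0.10·log₂(0.10) = 0.3322
−0.29·log₂(0.29) = 0.5179
−0.32·log₂(0.32) = 0.5260
−0.29·log₂(0.29) = 0.5179
Sum ≈ 1.8940 → 1.894 bits.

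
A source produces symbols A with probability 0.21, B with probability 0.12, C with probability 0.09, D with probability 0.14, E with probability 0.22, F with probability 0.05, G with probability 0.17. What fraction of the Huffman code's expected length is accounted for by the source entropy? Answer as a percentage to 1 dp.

Entropy H = −Σ p log₂ p ≈ 2.6809 bits.
Huffman merges: 1/20+9/100→7/50; 3/25+7/50→13/50; 7/50+17/100→31/100; 21/100+11/50→43/100; 13/50+31/100→57/100; 43/100+57/100→1. L = 271/100 ≈ 2.7100.
Efficiency = H/L = 2.6809/2.7100 = 98.9%.

98.9%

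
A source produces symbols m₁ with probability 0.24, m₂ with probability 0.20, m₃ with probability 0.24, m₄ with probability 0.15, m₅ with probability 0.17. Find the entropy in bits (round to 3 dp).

H = −Σ pᵢ log₂ pᵢ.
−0.24·log₂(0.24) = 0.4941
−0.20·log₂(0.20) = 0.4644
−0.24·log₂(0.24) = 0.4941
−0.15·log₂(0.15) = 0.4105
−0.17·log₂(0.17) = 0.4346
Sum ≈ 2.2978 → 2.298 bits.

2.298 bits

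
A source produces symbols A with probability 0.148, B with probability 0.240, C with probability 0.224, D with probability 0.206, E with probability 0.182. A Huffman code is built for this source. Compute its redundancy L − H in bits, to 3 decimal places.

Entropy H = −Σ p log₂ p ≈ 2.3024 bits.
Huffman merges: 37/250+91/500→33/100; 103/500+28/125→43/100; 6/25+33/100→57/100; 43/100+57/100→1. L = 233/100 ≈ 2.3300.
L − H = 2.3300 − 2.3024 = 0.028 bits.

0.028 bits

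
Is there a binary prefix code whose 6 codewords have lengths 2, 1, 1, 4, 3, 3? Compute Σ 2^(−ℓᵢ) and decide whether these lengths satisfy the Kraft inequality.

With common denominator 2^4 = 16: Σ 2^(−ℓᵢ) = 4/16 + 8/16 + 8/16 + 1/16 + 2/16 + 2/16 = 25/16 = 1.5625.
Kraft's inequality requires Σ ≤ 1; here Σ = 1.5625 > 1, so no such prefix code exists.

1.5625; no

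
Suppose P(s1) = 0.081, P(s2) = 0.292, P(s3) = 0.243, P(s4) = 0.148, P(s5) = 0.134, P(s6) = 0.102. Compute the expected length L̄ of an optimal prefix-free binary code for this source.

Repeatedly combine the two least-probable nodes; the expected code length is the sum of the merged weights.
merge 81/1000 + 51/500 → 183/1000
merge 67/500 + 37/250 → 141/500
merge 183/1000 + 243/1000 → 213/500
merge 141/500 + 73/250 → 287/500
merge 213/500 + 287/500 → 1
L = 183/1000 + 141/500 + 213/500 + 287/500 + 1 = 493/200 = 2.465 bits/symbol.

2.465 bits/symbol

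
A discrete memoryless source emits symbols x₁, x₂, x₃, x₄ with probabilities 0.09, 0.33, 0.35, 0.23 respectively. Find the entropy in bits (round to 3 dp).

H = −Σ pᵢ log₂ pᵢ.
−0.09·log₂(0.09) = 0.3127
−0.33·log₂(0.33) = 0.5278
−0.35·log₂(0.35) = 0.5301
−0.23·log₂(0.23) = 0.4877
Sum ≈ 1.8582 → 1.858 bits.

1.858 bits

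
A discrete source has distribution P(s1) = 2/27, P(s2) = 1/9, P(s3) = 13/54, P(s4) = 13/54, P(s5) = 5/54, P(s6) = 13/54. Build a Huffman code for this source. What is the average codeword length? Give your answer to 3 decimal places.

Repeatedly combine the two least-probable nodes; the expected code length is the sum of the merged weights.
merge 2/27 + 5/54 → 1/6
merge 1/9 + 1/6 → 5/18
merge 13/54 + 13/54 → 13/27
merge 13/54 + 5/18 → 14/27
merge 13/27 + 14/27 → 1
L = 1/6 + 5/18 + 13/27 + 14/27 + 1 = 22/9 ≈ 2.444 bits/symbol.

2.444 bits/symbol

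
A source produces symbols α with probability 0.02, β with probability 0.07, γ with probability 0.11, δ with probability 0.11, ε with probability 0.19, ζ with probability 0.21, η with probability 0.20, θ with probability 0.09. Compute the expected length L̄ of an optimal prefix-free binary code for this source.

Repeatedly combine the two least-probable nodes; the expected code length is the sum of the merged weights.
merge 1/50 + 7/100 → 9/100
merge 9/100 + 9/100 → 9/50
merge 11/100 + 11/100 → 11/50
merge 9/50 + 19/100 → 37/100
merge 1/5 + 21/100 → 41/100
merge 11/50 + 37/100 → 59/100
merge 41/100 + 59/100 → 1
L = 9/100 + 9/50 + 11/50 + 37/100 + 41/100 + 59/100 + 1 = 143/50 = 2.86 bits/symbol.

2.86 bits/symbol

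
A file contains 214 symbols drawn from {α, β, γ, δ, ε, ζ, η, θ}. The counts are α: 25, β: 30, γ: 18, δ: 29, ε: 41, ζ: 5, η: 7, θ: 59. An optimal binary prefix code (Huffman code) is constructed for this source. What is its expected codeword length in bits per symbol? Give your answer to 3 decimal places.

Probabilities are the counts divided by 214.
Repeatedly combine the two least-probable nodes; the expected code length is the sum of the merged weights.
merge 5/214 + 7/214 → 6/107
merge 6/107 + 9/107 → 15/107
merge 25/214 + 29/214 → 27/107
merge 15/107 + 15/107 → 30/107
merge 41/214 + 27/107 → 95/214
merge 59/214 + 30/107 → 119/214
merge 95/214 + 119/214 → 1
L = 6/107 + 15/107 + 27/107 + 30/107 + 95/214 + 119/214 + 1 = 292/107 ≈ 2.729 bits/symbol.

2.729 bits/symbol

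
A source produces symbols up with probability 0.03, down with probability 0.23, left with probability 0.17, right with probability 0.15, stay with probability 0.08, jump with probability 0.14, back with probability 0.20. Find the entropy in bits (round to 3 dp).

2.638 bits

H = −Σ pᵢ log₂ pᵢ.
−0.03·log₂(0.03) = 0.1518
−0.23·log₂(0.23) = 0.4877
−0.17·log₂(0.17) = 0.4346
−0.15·log₂(0.15) = 0.4105
−0.08·log₂(0.08) = 0.2915
−0.14·log₂(0.14) = 0.3971
−0.20·log₂(0.20) = 0.4644
Sum ≈ 2.6376 → 2.638 bits.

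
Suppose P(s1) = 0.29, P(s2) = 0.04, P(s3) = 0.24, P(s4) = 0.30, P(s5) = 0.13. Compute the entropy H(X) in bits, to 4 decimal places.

H = −Σ pᵢ log₂ pᵢ.
−0.29·log₂(0.29) = 0.5179
−0.04·log₂(0.04) = 0.1858
−0.24·log₂(0.24) = 0.4941
−0.30·log₂(0.30) = 0.5211
−0.13·log₂(0.13) = 0.3826
Sum ≈ 2.1015 → 2.1015 bits.

2.1015 bits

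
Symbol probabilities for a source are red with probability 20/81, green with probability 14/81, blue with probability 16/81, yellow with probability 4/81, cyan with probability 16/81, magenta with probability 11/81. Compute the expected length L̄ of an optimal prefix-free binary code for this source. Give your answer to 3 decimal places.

2.543 bits/symbol

Repeatedly combine the two least-probable nodes; the expected code length is the sum of the merged weights.
merge 4/81 + 11/81 → 5/27
merge 14/81 + 5/27 → 29/81
merge 16/81 + 16/81 → 32/81
merge 20/81 + 29/81 → 49/81
merge 32/81 + 49/81 → 1
L = 5/27 + 29/81 + 32/81 + 49/81 + 1 = 206/81 ≈ 2.543 bits/symbol.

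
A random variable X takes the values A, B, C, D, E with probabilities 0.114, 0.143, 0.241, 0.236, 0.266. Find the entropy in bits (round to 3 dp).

H = −Σ pᵢ log₂ pᵢ.
−0.114·log₂(0.114) = 0.3571
−0.143·log₂(0.143) = 0.4012
−0.241·log₂(0.241) = 0.4947
−0.236·log₂(0.236) = 0.4916
−0.266·log₂(0.266) = 0.5082
Sum ≈ 2.2530 → 2.253 bits.

2.253 bits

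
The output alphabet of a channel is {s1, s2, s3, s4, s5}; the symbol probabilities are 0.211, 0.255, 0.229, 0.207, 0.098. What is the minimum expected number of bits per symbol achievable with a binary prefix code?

2.305 bits/symbol

Repeatedly combine the two least-probable nodes; the expected code length is the sum of the merged weights.
merge 49/500 + 207/1000 → 61/200
merge 211/1000 + 229/1000 → 11/25
merge 51/200 + 61/200 → 14/25
merge 11/25 + 14/25 → 1
L = 61/200 + 11/25 + 14/25 + 1 = 461/200 = 2.305 bits/symbol.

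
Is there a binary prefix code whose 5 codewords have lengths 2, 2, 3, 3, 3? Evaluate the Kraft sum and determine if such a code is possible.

0.875; yes

With common denominator 2^3 = 8: Σ 2^(−ℓᵢ) = 2/8 + 2/8 + 1/8 + 1/8 + 1/8 = 7/8 = 0.875.
Kraft's inequality requires Σ ≤ 1; here Σ = 0.875 ≤ 1, so such a prefix code exists.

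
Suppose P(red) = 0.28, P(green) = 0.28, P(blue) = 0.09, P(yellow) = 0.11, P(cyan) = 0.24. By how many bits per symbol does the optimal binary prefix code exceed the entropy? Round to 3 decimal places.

0.014 bits

Entropy H = −Σ p log₂ p ≈ 2.1855 bits.
Huffman merges: 9/100+11/100→1/5; 1/5+6/25→11/25; 7/25+7/25→14/25; 11/25+14/25→1. L = 11/5 ≈ 2.2000.
L − H = 2.2000 − 2.1855 = 0.014 bits.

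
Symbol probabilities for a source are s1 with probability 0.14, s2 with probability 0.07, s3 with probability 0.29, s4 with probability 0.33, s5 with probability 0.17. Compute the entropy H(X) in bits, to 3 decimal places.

2.146 bits

H = −Σ pᵢ log₂ pᵢ.
−0.14·log₂(0.14) = 0.3971
−0.07·log₂(0.07) = 0.2686
−0.29·log₂(0.29) = 0.5179
−0.33·log₂(0.33) = 0.5278
−0.17·log₂(0.17) = 0.4346
Sum ≈ 2.1460 → 2.146 bits.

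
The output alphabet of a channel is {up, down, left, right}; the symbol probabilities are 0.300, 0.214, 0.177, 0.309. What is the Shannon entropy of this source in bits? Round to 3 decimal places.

H = −Σ pᵢ log₂ pᵢ.
−0.300·log₂(0.300) = 0.5211
−0.214·log₂(0.214) = 0.4760
−0.177·log₂(0.177) = 0.4422
−0.309·log₂(0.309) = 0.5235
Sum ≈ 1.9628 → 1.963 bits.

1.963 bits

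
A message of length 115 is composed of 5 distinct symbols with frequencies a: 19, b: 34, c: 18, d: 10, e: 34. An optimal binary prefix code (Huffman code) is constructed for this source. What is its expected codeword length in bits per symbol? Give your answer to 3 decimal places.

Probabilities are the counts divided by 115.
Repeatedly combine the two least-probable nodes; the expected code length is the sum of the merged weights.
merge 2/23 + 18/115 → 28/115
merge 19/115 + 28/115 → 47/115
merge 34/115 + 34/115 → 68/115
merge 47/115 + 68/115 → 1
L = 28/115 + 47/115 + 68/115 + 1 = 258/115 ≈ 2.243 bits/symbol.

2.243 bits/symbol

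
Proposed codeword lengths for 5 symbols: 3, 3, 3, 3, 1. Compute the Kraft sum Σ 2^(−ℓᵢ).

1

With common denominator 2^3 = 8: Σ 2^(−ℓᵢ) = 1/8 + 1/8 + 1/8 + 1/8 + 4/8 = 8/8 = 1.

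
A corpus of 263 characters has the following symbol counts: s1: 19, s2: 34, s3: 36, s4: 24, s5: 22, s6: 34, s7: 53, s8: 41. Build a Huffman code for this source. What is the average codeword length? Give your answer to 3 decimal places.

2.954 bits/symbol

Probabilities are the counts divided by 263.
Repeatedly combine the two least-probable nodes; the expected code length is the sum of the merged weights.
merge 19/263 + 22/263 → 41/263
merge 24/263 + 34/263 → 58/263
merge 34/263 + 36/263 → 70/263
merge 41/263 + 41/263 → 82/263
merge 53/263 + 58/263 → 111/263
merge 70/263 + 82/263 → 152/263
merge 111/263 + 152/263 → 1
L = 41/263 + 58/263 + 70/263 + 82/263 + 111/263 + 152/263 + 1 = 777/263 ≈ 2.954 bits/symbol.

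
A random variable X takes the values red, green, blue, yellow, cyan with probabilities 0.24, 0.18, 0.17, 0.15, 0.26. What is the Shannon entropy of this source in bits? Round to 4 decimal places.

2.2899 bits

H = −Σ pᵢ log₂ pᵢ.
−0.24·log₂(0.24) = 0.4941
−0.18·log₂(0.18) = 0.4453
−0.17·log₂(0.17) = 0.4346
−0.15·log₂(0.15) = 0.4105
−0.26·log₂(0.26) = 0.5053
Sum ≈ 2.2899 → 2.2899 bits.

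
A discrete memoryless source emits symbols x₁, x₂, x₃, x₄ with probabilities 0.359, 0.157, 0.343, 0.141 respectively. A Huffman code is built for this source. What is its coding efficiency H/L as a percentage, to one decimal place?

96.9%

Entropy H = −Σ p log₂ p ≈ 1.8779 bits.
Huffman merges: 141/1000+157/1000→149/500; 149/500+343/1000→641/1000; 359/1000+641/1000→1. L = 1939/1000 ≈ 1.9390.
Efficiency = H/L = 1.8779/1.9390 = 96.9%.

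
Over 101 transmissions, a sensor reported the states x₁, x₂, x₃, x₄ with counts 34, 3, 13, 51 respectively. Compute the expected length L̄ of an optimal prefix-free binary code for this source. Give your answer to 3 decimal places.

1.653 bits/symbol

Probabilities are the counts divided by 101.
Repeatedly combine the two least-probable nodes; the expected code length is the sum of the merged weights.
merge 3/101 + 13/101 → 16/101
merge 16/101 + 34/101 → 50/101
merge 50/101 + 51/101 → 1
L = 16/101 + 50/101 + 1 = 167/101 ≈ 1.653 bits/symbol.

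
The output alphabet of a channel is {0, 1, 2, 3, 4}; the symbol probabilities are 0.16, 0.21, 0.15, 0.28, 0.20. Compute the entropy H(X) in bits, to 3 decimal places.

H = −Σ pᵢ log₂ pᵢ.
−0.16·log₂(0.16) = 0.4230
−0.21·log₂(0.21) = 0.4728
−0.15·log₂(0.15) = 0.4105
−0.28·log₂(0.28) = 0.5142
−0.20·log₂(0.20) = 0.4644
Sum ≈ 2.2850 → 2.285 bits.

2.285 bits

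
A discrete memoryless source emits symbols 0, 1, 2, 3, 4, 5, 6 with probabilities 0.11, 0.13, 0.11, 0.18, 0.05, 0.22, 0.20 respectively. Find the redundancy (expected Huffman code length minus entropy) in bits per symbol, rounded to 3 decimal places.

0.050 bits

Entropy H = −Σ p log₂ p ≈ 2.6896 bits.
Huffman merges: 1/20+11/100→4/25; 11/100+13/100→6/25; 4/25+9/50→17/50; 1/5+11/50→21/50; 6/25+17/50→29/50; 21/50+29/50→1. L = 137/50 ≈ 2.7400.
L − H = 2.7400 − 2.6896 = 0.050 bits.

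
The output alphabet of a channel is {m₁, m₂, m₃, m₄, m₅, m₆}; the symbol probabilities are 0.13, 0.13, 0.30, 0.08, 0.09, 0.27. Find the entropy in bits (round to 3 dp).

H = −Σ pᵢ log₂ pᵢ.
−0.13·log₂(0.13) = 0.3826
−0.13·log₂(0.13) = 0.3826
−0.30·log₂(0.30) = 0.5211
−0.08·log₂(0.08) = 0.2915
−0.09·log₂(0.09) = 0.3127
−0.27·log₂(0.27) = 0.5100
Sum ≈ 2.4006 → 2.401 bits.

2.401 bits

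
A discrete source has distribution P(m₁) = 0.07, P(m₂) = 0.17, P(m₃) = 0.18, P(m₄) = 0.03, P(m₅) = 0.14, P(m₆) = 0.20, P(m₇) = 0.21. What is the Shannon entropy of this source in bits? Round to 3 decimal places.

2.635 bits

H = −Σ pᵢ log₂ pᵢ.
−0.07·log₂(0.07) = 0.2686
−0.17·log₂(0.17) = 0.4346
−0.18·log₂(0.18) = 0.4453
−0.03·log₂(0.03) = 0.1518
−0.14·log₂(0.14) = 0.3971
−0.20·log₂(0.20) = 0.4644
−0.21·log₂(0.21) = 0.4728
Sum ≈ 2.6345 → 2.635 bits.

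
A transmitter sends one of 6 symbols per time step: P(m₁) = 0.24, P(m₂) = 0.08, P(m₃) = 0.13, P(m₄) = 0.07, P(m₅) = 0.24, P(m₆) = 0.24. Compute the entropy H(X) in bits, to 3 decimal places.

H = −Σ pᵢ log₂ pᵢ.
−0.24·log₂(0.24) = 0.4941
−0.08·log₂(0.08) = 0.2915
−0.13·log₂(0.13) = 0.3826
−0.07·log₂(0.07) = 0.2686
−0.24·log₂(0.24) = 0.4941
−0.24·log₂(0.24) = 0.4941
Sum ≈ 2.4251 → 2.425 bits.

2.425 bits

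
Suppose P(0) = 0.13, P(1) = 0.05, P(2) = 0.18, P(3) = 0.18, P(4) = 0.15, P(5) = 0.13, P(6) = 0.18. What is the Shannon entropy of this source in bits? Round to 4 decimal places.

H = −Σ pᵢ log₂ pᵢ.
−0.13·log₂(0.13) = 0.3826
−0.05·log₂(0.05) = 0.2161
−0.18·log₂(0.18) = 0.4453
−0.18·log₂(0.18) = 0.4453
−0.15·log₂(0.15) = 0.4105
−0.13·log₂(0.13) = 0.3826
−0.18·log₂(0.18) = 0.4453
Sum ≈ 2.7279 → 2.7279 bits.

2.7279 bits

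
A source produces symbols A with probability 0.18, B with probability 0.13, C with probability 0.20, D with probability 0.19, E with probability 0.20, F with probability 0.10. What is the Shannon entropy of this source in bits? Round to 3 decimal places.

2.544 bits

H = −Σ pᵢ log₂ pᵢ.
−0.18·log₂(0.18) = 0.4453
−0.13·log₂(0.13) = 0.3826
−0.20·log₂(0.20) = 0.4644
−0.19·log₂(0.19) = 0.4552
−0.20·log₂(0.20) = 0.4644
−0.10·log₂(0.10) = 0.3322
Sum ≈ 2.5441 → 2.544 bits.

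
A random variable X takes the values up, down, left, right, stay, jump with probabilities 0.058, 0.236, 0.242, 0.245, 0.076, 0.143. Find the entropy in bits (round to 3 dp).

H = −Σ pᵢ log₂ pᵢ.
−0.058·log₂(0.058) = 0.2383
−0.236·log₂(0.236) = 0.4916
−0.242·log₂(0.242) = 0.4954
−0.245·log₂(0.245) = 0.4971
−0.076·log₂(0.076) = 0.2826
−0.143·log₂(0.143) = 0.4012
Sum ≈ 2.4062 → 2.406 bits.

2.406 bits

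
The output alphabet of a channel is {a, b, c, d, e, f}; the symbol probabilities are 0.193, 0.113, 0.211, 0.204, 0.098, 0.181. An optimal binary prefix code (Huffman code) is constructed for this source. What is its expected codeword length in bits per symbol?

2.585 bits/symbol

Repeatedly combine the two least-probable nodes; the expected code length is the sum of the merged weights.
merge 49/500 + 113/1000 → 211/1000
merge 181/1000 + 193/1000 → 187/500
merge 51/250 + 211/1000 → 83/200
merge 211/1000 + 187/500 → 117/200
merge 83/200 + 117/200 → 1
L = 211/1000 + 187/500 + 83/200 + 117/200 + 1 = 517/200 = 2.585 bits/symbol.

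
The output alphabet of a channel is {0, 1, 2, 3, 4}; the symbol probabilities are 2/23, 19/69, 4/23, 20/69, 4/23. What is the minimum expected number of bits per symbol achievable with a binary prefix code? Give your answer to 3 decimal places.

2.261 bits/symbol

Repeatedly combine the two least-probable nodes; the expected code length is the sum of the merged weights.
merge 2/23 + 4/23 → 6/23
merge 4/23 + 6/23 → 10/23
merge 19/69 + 20/69 → 13/23
merge 10/23 + 13/23 → 1
L = 6/23 + 10/23 + 13/23 + 1 = 52/23 ≈ 2.261 bits/symbol.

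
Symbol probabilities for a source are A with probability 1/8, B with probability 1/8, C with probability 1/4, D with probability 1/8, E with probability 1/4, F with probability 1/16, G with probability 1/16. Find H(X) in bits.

2.625 bits

Each probability is a power of 1/2, so log₂(1/p) is an integer.
H = Σ p·log₂(1/p) = 1/8·3 + 1/8·3 + 1/4·2 + 1/8·3 + 1/4·2 + 1/16·4 + 1/16·4 = 2.625 bits.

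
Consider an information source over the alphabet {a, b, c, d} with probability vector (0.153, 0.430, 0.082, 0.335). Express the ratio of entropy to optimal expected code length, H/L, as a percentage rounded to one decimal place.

Entropy H = −Σ p log₂ p ≈ 1.7624 bits.
Huffman merges: 41/500+153/1000→47/200; 47/200+67/200→57/100; 43/100+57/100→1. L = 361/200 ≈ 1.8050.
Efficiency = H/L = 1.7624/1.8050 = 97.6%.

97.6%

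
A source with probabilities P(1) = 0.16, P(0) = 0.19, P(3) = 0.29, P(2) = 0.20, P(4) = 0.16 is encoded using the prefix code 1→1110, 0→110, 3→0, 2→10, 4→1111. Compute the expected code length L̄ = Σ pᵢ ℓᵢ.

L̄ = Σ pᵢ·ℓᵢ = 0.16·4 + 0.19·3 + 0.29·1 + 0.20·2 + 0.16·4 = 2.54 bits/symbol.

2.54 bits/symbol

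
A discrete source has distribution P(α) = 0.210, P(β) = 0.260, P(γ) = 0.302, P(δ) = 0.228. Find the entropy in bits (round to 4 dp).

H = −Σ pᵢ log₂ pᵢ.
−0.210·log₂(0.210) = 0.4728
−0.260·log₂(0.260) = 0.5053
−0.302·log₂(0.302) = 0.5217
−0.228·log₂(0.228) = 0.4863
Sum ≈ 1.9861 → 1.9861 bits.

1.9861 bits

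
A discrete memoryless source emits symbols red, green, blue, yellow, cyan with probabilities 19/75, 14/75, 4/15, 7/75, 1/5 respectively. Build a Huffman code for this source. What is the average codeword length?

2.28 bits/symbol

Repeatedly combine the two least-probable nodes; the expected code length is the sum of the merged weights.
merge 7/75 + 14/75 → 7/25
merge 1/5 + 19/75 → 34/75
merge 4/15 + 7/25 → 41/75
merge 34/75 + 41/75 → 1
L = 7/25 + 34/75 + 41/75 + 1 = 57/25 = 2.28 bits/symbol.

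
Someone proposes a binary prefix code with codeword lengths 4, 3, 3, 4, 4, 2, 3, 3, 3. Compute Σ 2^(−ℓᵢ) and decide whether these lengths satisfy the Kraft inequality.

1.0625; no

With common denominator 2^4 = 16: Σ 2^(−ℓᵢ) = 1/16 + 2/16 + 2/16 + 1/16 + 1/16 + 4/16 + 2/16 + 2/16 + 2/16 = 17/16 = 1.0625.
Kraft's inequality requires Σ ≤ 1; here Σ = 1.0625 > 1, so no such prefix code exists.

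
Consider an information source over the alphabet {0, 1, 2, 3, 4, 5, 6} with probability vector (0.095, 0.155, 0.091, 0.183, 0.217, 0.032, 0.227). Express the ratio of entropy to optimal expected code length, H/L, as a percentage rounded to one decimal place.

Entropy H = −Σ p log₂ p ≈ 2.6254 bits.
Huffman merges: 4/125+91/1000→123/1000; 19/200+123/1000→109/500; 31/200+183/1000→169/500; 217/1000+109/500→87/200; 227/1000+169/500→113/200; 87/200+113/200→1. L = 2679/1000 ≈ 2.6790.
Efficiency = H/L = 2.6254/2.6790 = 98.0%.

98.0%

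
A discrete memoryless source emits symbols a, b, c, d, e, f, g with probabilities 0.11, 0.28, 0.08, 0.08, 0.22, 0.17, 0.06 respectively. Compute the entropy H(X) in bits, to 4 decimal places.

H = −Σ pᵢ log₂ pᵢ.
−0.11·log₂(0.11) = 0.3503
−0.28·log₂(0.28) = 0.5142
−0.08·log₂(0.08) = 0.2915
−0.08·log₂(0.08) = 0.2915
−0.22·log₂(0.22) = 0.4806
−0.17·log₂(0.17) = 0.4346
−0.06·log₂(0.06) = 0.2435
Sum ≈ 2.6062 → 2.6062 bits.

2.6062 bits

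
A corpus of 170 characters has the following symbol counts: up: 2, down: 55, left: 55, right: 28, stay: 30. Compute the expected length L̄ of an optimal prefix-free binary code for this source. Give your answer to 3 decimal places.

Probabilities are the counts divided by 170.
Repeatedly combine the two least-probable nodes; the expected code length is the sum of the merged weights.
merge 1/85 + 14/85 → 3/17
merge 3/17 + 3/17 → 6/17
merge 11/34 + 11/34 → 11/17
merge 6/17 + 11/17 → 1
L = 3/17 + 6/17 + 11/17 + 1 = 37/17 ≈ 2.176 bits/symbol.

2.176 bits/symbol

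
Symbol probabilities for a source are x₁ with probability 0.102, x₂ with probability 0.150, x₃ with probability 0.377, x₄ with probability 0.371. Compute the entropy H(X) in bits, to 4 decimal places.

H = −Σ pᵢ log₂ pᵢ.
−0.102·log₂(0.102) = 0.3359
−0.150·log₂(0.150) = 0.4105
−0.377·log₂(0.377) = 0.5306
−0.371·log₂(0.371) = 0.5307
Sum ≈ 1.8078 → 1.8078 bits.

1.8078 bits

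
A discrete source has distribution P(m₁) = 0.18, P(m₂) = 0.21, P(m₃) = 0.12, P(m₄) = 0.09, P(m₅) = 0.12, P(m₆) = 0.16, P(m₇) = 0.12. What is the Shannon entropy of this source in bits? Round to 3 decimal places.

H = −Σ pᵢ log₂ pᵢ.
−0.18·log₂(0.18) = 0.4453
−0.21·log₂(0.21) = 0.4728
−0.12·log₂(0.12) = 0.3671
−0.09·log₂(0.09) = 0.3127
−0.12·log₂(0.12) = 0.3671
−0.16·log₂(0.16) = 0.4230
−0.12·log₂(0.12) = 0.3671
Sum ≈ 2.7550 → 2.755 bits.

2.755 bits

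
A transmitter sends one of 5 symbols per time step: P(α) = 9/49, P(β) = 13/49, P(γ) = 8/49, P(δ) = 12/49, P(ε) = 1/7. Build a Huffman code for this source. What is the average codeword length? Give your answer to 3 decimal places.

Repeatedly combine the two least-probable nodes; the expected code length is the sum of the merged weights.
merge 1/7 + 8/49 → 15/49
merge 9/49 + 12/49 → 3/7
merge 13/49 + 15/49 → 4/7
merge 3/7 + 4/7 → 1
L = 15/49 + 3/7 + 4/7 + 1 = 113/49 ≈ 2.306 bits/symbol.

2.306 bits/symbol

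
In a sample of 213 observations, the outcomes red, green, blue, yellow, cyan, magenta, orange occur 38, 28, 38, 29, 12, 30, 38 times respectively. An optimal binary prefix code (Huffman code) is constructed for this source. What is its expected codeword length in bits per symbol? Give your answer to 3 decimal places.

Probabilities are the counts divided by 213.
Repeatedly combine the two least-probable nodes; the expected code length is the sum of the merged weights.
merge 4/71 + 28/213 → 40/213
merge 29/213 + 10/71 → 59/213
merge 38/213 + 38/213 → 76/213
merge 38/213 + 40/213 → 26/71
merge 59/213 + 76/213 → 45/71
merge 26/71 + 45/71 → 1
L = 40/213 + 59/213 + 76/213 + 26/71 + 45/71 + 1 = 601/213 ≈ 2.822 bits/symbol.

2.822 bits/symbol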